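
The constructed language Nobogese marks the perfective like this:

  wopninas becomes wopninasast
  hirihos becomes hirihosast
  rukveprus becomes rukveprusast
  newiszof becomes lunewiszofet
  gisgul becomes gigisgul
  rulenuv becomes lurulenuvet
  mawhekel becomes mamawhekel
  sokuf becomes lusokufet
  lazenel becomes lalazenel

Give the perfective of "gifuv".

rukveprus and gisgul both have last vowel 'u' yet inflect differently (rukveprusast, gigisgul), so the last vowel is not what conditions the rule; the final letter is.
"gifuv" ends in -v. The one such stem in the data (rulenuv → lurulenuvet) adds lu- … -et around the stem, so the same rule applies.
So gifuv → lugifuvet.

lugifuvet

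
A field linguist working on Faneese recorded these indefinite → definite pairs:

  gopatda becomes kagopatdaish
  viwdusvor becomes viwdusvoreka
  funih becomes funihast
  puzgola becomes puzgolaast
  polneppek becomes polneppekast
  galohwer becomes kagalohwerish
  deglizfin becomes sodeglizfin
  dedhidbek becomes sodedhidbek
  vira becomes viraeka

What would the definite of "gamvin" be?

kagamvinish

"gamvin" begins with g-. The stems beginning with g- (galohwer → kagalohwerish, gopatda → kagopatdaish) add ka- … -ish around the stem.
The other patterns: stems beginning with d- add the prefix so-; stems beginning with v- add -eka; stems beginning with f- or p- add -ast.
So gamvin → kagamvinish.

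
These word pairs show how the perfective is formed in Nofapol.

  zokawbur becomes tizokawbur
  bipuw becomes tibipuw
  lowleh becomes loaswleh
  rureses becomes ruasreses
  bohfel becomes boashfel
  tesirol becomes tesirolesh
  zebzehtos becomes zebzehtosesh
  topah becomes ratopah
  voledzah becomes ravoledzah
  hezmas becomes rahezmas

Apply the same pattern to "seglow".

seglowesh

"seglow" has last vowel 'o'. The stems whose last vowel is 'o' (tesirol → tesirolesh, zebzehtos → zebzehtosesh) add -esh.
The other patterns: stems whose last vowel is 'u' add the prefix ti-; stems whose last vowel is 'e' insert -as- after the first vowel; stems whose last vowel is 'a' add the prefix ra-.
So seglow → seglowesh.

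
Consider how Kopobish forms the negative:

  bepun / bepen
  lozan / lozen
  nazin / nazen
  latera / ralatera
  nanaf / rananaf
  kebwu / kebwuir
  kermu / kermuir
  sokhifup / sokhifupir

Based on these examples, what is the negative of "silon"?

lozan and latera both have last vowel 'a' yet inflect differently (lozen, ralatera), so the last vowel is not what conditions the rule; the final letter is.
"silon" ends in -n. The stems ending in -n (bepun → bepen, lozan → lozen, nazin → nazen) change the last vowel to 'e'.
So silon → silen.

silen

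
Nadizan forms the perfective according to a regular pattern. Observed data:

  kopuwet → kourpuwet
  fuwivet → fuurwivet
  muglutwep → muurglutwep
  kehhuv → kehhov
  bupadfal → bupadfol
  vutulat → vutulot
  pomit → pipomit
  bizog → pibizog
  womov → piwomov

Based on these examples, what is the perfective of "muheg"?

muurheg

"muheg" has last vowel 'e'. The stems whose last vowel is 'e' (kopuwet → kourpuwet, fuwivet → fuurwivet, muglutwep → muurglutwep) insert -ur- after the first vowel.
So muheg → muurheg.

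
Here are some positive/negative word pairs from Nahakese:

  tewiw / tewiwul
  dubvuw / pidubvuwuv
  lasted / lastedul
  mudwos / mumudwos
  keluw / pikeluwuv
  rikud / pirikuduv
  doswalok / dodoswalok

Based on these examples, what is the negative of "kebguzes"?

lasted and rikud both end in -d yet inflect differently (lastedul, pirikuduv), so the final letter is not what conditions the rule; the last vowel is.
"kebguzes" has last vowel 'e'. The one such stem in the data (lasted → lastedul) adds -ul, so the same rule applies.
So kebguzes → kebguzesul.

kebguzesul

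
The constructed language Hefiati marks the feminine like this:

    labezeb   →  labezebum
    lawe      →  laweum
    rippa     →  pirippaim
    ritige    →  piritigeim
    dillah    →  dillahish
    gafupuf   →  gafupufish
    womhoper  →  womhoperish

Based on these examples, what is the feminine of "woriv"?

lawe and ritige both end in -e yet inflect differently (laweum, piritigeim), so the final letter is not what conditions the rule; the first letter is.
"woriv" begins with w-. The one such stem in the data (womhoper → womhoperish) adds -ish, so the same rule applies.
So woriv → worivish.

worivish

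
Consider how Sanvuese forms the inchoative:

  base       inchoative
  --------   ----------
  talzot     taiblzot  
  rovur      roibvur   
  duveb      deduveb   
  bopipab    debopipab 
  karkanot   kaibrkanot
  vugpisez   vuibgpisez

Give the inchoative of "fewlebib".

defewlebib

duveb and vugpisez both have last vowel 'e' yet inflect differently (deduveb, vuibgpisez), so the last vowel is not what conditions the rule; the final letter is.
"fewlebib" ends in -b. The stems ending in -b (bopipab → debopipab, duveb → deduveb) add the prefix de-.
So fewlebib → defewlebib.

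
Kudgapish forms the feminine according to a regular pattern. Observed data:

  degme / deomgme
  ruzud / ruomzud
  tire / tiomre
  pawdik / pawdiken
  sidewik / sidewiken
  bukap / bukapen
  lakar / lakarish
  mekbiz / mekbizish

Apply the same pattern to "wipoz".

wipozish

bukap and lakar both have last vowel 'a' yet inflect differently (bukapen, lakarish), so the last vowel is not what conditions the rule; the final letter is.
"wipoz" ends in -z. The one such stem in the data (mekbiz → mekbizish) adds -ish, so the same rule applies.
The other patterns: stems ending in -d or -e insert -om- after the first vowel; stems ending in -k or -p add -en.
So wipoz → wipozish.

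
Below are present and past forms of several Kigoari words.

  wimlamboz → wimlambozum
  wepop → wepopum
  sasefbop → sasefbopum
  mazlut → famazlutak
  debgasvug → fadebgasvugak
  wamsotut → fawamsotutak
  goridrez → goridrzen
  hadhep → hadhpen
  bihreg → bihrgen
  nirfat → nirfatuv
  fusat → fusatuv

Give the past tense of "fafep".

fafpen

wimlamboz and goridrez both end in -z yet inflect differently (wimlambozum, goridrzen), so the final letter is not what conditions the rule; the last vowel is.
"fafep" has last vowel 'e'. The stems whose last vowel is 'e' (goridrez → goridrzen, hadhep → hadhpen, bihreg → bihrgen) delete the last vowel and add -en.
So fafep → fafpen.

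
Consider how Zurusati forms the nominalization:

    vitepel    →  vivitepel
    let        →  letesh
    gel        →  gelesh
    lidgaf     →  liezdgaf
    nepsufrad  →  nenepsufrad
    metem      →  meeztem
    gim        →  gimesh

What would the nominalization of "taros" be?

taezros

gim and metem both end in -m yet inflect differently (gimesh, meeztem), so the final letter is not what conditions the rule; the number of vowels is.
"taros" has 2 vowels. The stems with 2 vowels (lidgaf → liezdgaf, metem → meeztem) insert -ez- after the first vowel.
So taros → taezros.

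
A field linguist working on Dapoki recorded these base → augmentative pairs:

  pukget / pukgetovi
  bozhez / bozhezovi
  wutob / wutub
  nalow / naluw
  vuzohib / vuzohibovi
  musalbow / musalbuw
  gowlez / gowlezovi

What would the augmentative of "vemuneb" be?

wutob and vuzohib both end in -b yet inflect differently (wutub, vuzohibovi), so the final letter is not what conditions the rule; the last vowel is.
"vemuneb" has last vowel 'e'. The stems whose last vowel is 'e' (gowlez → gowlezovi, bozhez → bozhezovi, pukget → pukgetovi) add -ovi.
The other pattern: stems whose last vowel is 'o' change the last vowel to 'u'.
So vemuneb → vemunebovi.

vemunebovi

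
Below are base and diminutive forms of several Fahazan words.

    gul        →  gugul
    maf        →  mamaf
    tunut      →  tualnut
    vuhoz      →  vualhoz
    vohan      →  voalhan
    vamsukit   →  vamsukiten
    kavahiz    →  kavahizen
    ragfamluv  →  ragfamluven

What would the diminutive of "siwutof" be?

"siwutof" has 3 vowels. The stems with 3 vowels (vamsukit → vamsukiten, kavahiz → kavahizen, ragfamluv → ragfamluven) add -en.
So siwutof → siwutofen.

siwutofen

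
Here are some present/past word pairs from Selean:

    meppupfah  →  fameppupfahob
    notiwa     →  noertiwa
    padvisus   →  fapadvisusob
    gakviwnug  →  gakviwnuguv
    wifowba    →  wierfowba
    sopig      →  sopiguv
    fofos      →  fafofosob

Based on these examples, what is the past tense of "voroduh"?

"voroduh" ends in -h. The one such stem in the data (meppupfah → fameppupfahob) adds fa- … -ob around the stem, so the same rule applies.
The other patterns: stems ending in -a insert -er- after the first vowel; stems ending in -g add -uv.
So voroduh → favoroduhob.

favoroduhob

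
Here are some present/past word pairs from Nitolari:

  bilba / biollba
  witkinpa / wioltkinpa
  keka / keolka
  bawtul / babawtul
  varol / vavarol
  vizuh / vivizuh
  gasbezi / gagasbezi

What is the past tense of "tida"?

tiolda

bilba and bawtul both begin with b- yet inflect differently (biollba, babawtul), so the first letter is not what conditions the rule; the final letter is.
"tida" ends in -a. The stems ending in -a (bilba → biollba, witkinpa → wioltkinpa, keka → keolka) insert -ol- after the first vowel.
The other pattern: stems ending in -h, -i or -l repeat the first consonant+vowel as a prefix.
So tida → tiolda.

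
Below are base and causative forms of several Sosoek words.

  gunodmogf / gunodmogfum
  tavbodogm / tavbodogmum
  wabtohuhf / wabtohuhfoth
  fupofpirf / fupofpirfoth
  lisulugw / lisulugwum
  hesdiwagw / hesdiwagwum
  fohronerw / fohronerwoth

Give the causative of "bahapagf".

bahapagfum

"bahapagf" has second-to-last letter 'g'. The stems whose second-to-last letter is 'g' (hesdiwagw → hesdiwagwum, tavbodogm → tavbodogmum, gunodmogf → gunodmogfum) add -um.
The other pattern: stems whose second-to-last letter is 'h' or 'r' add -oth.
So bahapagf → bahapagfum.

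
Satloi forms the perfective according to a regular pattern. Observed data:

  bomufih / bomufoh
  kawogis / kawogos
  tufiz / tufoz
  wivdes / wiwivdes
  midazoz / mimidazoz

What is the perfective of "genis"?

genos

kawogis and wivdes both end in -s yet inflect differently (kawogos, wiwivdes), so the final letter is not what conditions the rule; the last vowel is.
"genis" has last vowel 'i'. The stems whose last vowel is 'i' (bomufih → bomufoh, kawogis → kawogos, tufiz → tufoz) change the last vowel to 'o'.
So genis → genos.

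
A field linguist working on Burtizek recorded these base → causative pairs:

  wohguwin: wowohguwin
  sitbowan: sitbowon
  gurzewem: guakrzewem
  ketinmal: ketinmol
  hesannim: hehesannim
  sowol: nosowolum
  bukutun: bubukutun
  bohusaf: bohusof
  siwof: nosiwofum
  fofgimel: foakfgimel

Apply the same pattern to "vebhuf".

vevebhuf

siwof and bohusaf both end in -f yet inflect differently (nosiwofum, bohusof), so the final letter is not what conditions the rule; the last vowel is.
"vebhuf" has last vowel 'u'. The one such stem in the data (bukutun → bubukutun) repeats the first consonant+vowel as a prefix (as do wohguwin, hesannim), so the same rule applies.
The other patterns: stems whose last vowel is 'o' add no- … -um around the stem; stems whose last vowel is 'a' change the last vowel to 'o'; stems whose last vowel is 'e' insert -ak- after the first vowel.
So vebhuf → vevebhuf.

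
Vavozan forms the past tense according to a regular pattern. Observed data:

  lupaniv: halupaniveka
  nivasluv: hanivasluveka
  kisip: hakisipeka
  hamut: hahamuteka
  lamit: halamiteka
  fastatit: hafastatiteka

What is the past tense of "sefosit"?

Every pair shown (lupaniv → halupaniveka, nivasluv → hanivasluveka, kisip → hakisipeka, …) follows the same rule: add ha- … -eka around the stem.
So sefosit → hasefositeka.

hasefositeka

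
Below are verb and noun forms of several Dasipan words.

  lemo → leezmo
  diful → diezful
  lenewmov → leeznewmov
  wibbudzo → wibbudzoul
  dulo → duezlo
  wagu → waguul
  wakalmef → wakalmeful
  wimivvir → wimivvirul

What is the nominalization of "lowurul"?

loezwurul

wibbudzo and dulo both end in -o yet inflect differently (wibbudzoul, duezlo), so the final letter is not what conditions the rule; the first letter is.
"lowurul" begins with l-. The stems beginning with l- (lenewmov → leeznewmov, lemo → leezmo) insert -ez- after the first vowel.
The other pattern: stems beginning with w- add -ul.
So lowurul → loezwurul.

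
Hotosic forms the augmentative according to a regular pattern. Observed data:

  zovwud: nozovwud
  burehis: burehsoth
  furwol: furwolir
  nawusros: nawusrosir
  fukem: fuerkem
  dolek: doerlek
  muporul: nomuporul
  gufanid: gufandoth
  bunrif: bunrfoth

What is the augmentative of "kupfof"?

kupfofir

gufanid and zovwud both end in -d yet inflect differently (gufandoth, nozovwud), so the final letter is not what conditions the rule; the last vowel is.
"kupfof" has last vowel 'o'. The stems whose last vowel is 'o' (nawusros → nawusrosir, furwol → furwolir) add -ir.
So kupfof → kupfofir.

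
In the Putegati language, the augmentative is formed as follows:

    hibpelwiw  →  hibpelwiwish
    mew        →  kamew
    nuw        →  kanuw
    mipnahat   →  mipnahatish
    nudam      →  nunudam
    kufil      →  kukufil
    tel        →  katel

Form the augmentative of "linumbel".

linumbelish

"linumbel" has 3 vowels. The stems with 3 vowels (mipnahat → mipnahatish, hibpelwiw → hibpelwiwish) add -ish.
So linumbel → linumbelish.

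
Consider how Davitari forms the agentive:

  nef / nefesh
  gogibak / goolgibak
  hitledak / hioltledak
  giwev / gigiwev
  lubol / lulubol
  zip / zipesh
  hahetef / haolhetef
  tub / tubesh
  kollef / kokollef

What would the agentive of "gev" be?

nef and kollef both end in -f yet inflect differently (nefesh, kokollef), so the final letter is not what conditions the rule; the number of vowels is.
"gev" has 1 vowel. The stems with 1 vowel (zip → zipesh, tub → tubesh, nef → nefesh) add -esh.
The other patterns: stems with 2 vowels repeat the first consonant+vowel as a prefix; stems with 3 vowels insert -ol- after the first vowel.
So gev → gevesh.

gevesh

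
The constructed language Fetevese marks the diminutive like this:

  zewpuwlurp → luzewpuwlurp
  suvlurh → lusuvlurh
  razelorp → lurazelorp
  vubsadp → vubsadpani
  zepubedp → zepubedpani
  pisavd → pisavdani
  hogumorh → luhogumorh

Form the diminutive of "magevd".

magevdani

"magevd" has second-to-last letter 'v'. The one such stem in the data (pisavd → pisavdani) adds -ani, so the same rule applies.
The other pattern: stems whose second-to-last letter is 'r' add the prefix lu-.
So magevd → magevdani.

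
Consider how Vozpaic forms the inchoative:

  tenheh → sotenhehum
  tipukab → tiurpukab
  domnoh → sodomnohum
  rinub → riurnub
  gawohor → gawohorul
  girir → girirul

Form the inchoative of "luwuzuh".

soluwuzuhum

gawohor and domnoh both have last vowel 'o' yet inflect differently (gawohorul, sodomnohum), so the last vowel is not what conditions the rule; the final letter is.
"luwuzuh" ends in -h. The stems ending in -h (domnoh → sodomnohum, tenheh → sotenhehum) add so- … -um around the stem.
So luwuzuh → soluwuzuhum.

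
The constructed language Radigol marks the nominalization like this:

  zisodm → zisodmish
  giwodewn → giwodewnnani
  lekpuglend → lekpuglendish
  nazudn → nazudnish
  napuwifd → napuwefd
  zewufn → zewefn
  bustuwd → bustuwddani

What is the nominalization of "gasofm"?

gasefm

"gasofm" has second-to-last letter 'f'. The stems whose second-to-last letter is 'f' (napuwifd → napuwefd, zewufn → zewefn) change the last vowel to 'e'.
The other patterns: stems whose second-to-last letter is 'd' or 'n' add -ish; stems whose second-to-last letter is 'w' double the final consonant and add -ani.
So gasofm → gasefm.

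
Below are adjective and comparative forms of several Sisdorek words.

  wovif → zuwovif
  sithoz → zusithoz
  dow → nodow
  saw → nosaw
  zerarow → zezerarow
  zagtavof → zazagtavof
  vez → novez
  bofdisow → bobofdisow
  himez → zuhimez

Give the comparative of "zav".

nozav

vez and himez both end in -z yet inflect differently (novez, zuhimez), so the final letter is not what conditions the rule; the number of vowels is.
"zav" has 1 vowel. The stems with 1 vowel (dow → nodow, vez → novez, saw → nosaw) add the prefix no-.
The other patterns: stems with 2 vowels add the prefix zu-; stems with 3 vowels repeat the first consonant+vowel as a prefix.
So zav → nozav.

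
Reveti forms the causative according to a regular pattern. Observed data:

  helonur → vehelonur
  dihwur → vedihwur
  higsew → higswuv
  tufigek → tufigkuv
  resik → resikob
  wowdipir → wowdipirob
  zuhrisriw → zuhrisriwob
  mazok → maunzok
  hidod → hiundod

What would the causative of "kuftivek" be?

tufigek and resik both end in -k yet inflect differently (tufigkuv, resikob), so the final letter is not what conditions the rule; the last vowel is.
"kuftivek" has last vowel 'e'. The stems whose last vowel is 'e' (higsew → higswuv, tufigek → tufigkuv) delete the last vowel and add -uv.
So kuftivek → kuftivkuv.

kuftivkuv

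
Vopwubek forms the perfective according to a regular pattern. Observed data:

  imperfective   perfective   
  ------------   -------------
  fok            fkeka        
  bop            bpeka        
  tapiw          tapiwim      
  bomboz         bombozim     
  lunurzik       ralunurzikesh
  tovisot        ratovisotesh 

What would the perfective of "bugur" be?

fok and lunurzik both end in -k yet inflect differently (fkeka, ralunurzikesh), so the final letter is not what conditions the rule; the number of vowels is.
"bugur" has 2 vowels. The stems with 2 vowels (tapiw → tapiwim, bomboz → bombozim) add -im.
The other patterns: stems with 1 vowel delete the last vowel and add -eka; stems with 3 vowels add ra- … -esh around the stem.
So bugur → bugurim.

bugurim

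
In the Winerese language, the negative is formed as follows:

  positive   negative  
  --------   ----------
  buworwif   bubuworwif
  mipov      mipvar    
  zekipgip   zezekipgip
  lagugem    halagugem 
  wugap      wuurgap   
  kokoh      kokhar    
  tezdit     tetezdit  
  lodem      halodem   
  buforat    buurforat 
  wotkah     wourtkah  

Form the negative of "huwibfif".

huhuwibfif

zekipgip and wugap both end in -p yet inflect differently (zezekipgip, wuurgap), so the final letter is not what conditions the rule; the last vowel is.
"huwibfif" has last vowel 'i'. The stems whose last vowel is 'i' (tezdit → tetezdit, zekipgip → zezekipgip, buworwif → bubuworwif) repeat the first consonant+vowel as a prefix.
The other patterns: stems whose last vowel is 'e' add the prefix ha-; stems whose last vowel is 'o' delete the last vowel and add -ar; stems whose last vowel is 'a' insert -ur- after the first vowel.
So huwibfif → huhuwibfif.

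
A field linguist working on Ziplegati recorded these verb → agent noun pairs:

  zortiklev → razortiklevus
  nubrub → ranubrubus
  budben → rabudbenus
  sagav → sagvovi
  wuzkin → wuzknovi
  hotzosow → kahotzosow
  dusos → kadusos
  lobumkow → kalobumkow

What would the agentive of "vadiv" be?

"vadiv" has last vowel 'i'. The one such stem in the data (wuzkin → wuzknovi) deletes the last vowel and adds -ovi (as does sagav), so the same rule applies.
The other patterns: stems whose last vowel is 'e' or 'u' add ra- … -us around the stem; stems whose last vowel is 'o' add the prefix ka-.
So vadiv → vadvovi.

vadvovi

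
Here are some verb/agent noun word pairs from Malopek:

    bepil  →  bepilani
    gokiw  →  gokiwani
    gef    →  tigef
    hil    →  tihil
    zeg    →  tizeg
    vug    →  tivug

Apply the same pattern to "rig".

tirig

bepil and hil both end in -l yet inflect differently (bepilani, tihil), so the final letter is not what conditions the rule; the number of vowels is.
"rig" has 1 vowel. The stems with 1 vowel (gef → tigef, hil → tihil, zeg → tizeg) add the prefix ti-.
So rig → tirig.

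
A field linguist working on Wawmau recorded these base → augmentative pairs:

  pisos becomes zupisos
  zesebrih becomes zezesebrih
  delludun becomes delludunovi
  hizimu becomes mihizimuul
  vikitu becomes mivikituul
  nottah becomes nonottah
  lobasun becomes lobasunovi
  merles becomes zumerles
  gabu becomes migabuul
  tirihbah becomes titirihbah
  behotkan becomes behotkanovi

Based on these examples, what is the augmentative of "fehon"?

fehonovi

delludun and vikitu both have last vowel 'u' yet inflect differently (delludunovi, mivikituul), so the last vowel is not what conditions the rule; the final letter is.
"fehon" ends in -n. The stems ending in -n (delludun → delludunovi, lobasun → lobasunovi, behotkan → behotkanovi) add -ovi.
The other patterns: stems ending in -u add mi- … -ul around the stem; stems ending in -h repeat the first consonant+vowel as a prefix; stems ending in -s add the prefix zu-.
So fehon → fehonovi.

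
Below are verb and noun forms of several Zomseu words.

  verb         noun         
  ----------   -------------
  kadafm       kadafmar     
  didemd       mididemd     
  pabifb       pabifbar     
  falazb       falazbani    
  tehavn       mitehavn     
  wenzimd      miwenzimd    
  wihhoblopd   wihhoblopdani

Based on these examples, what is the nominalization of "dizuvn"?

"dizuvn" has second-to-last letter 'v'. The one such stem in the data (tehavn → mitehavn) adds the prefix mi-, so the same rule applies.
So dizuvn → midizuvn.

midizuvn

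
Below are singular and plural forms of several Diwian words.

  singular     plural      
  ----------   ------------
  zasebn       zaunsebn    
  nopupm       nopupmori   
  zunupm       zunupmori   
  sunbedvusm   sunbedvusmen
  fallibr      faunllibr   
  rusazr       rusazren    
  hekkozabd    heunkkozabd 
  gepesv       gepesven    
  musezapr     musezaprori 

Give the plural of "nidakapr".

musezapr and fallibr both end in -r yet inflect differently (musezaprori, faunllibr), so the final letter is not what conditions the rule; the second-to-last letter is.
"nidakapr" has second-to-last letter 'p'. The stems whose second-to-last letter is 'p' (zunupm → zunupmori, nopupm → nopupmori, musezapr → musezaprori) add -ori.
So nidakapr → nidakaprori.

nidakaprori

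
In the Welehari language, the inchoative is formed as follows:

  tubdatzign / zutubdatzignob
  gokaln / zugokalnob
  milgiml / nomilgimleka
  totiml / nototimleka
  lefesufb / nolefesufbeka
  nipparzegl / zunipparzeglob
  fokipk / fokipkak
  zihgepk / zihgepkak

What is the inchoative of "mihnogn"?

zumihnognob

totiml and nipparzegl both end in -l yet inflect differently (nototimleka, zunipparzeglob), so the final letter is not what conditions the rule; the second-to-last letter is.
"mihnogn" has second-to-last letter 'g'. The stems whose second-to-last letter is 'g' (nipparzegl → zunipparzeglob, tubdatzign → zutubdatzignob) add zu- … -ob around the stem.
The other patterns: stems whose second-to-last letter is 'p' add -ak; stems whose second-to-last letter is 'f' or 'm' add no- … -eka around the stem.
So mihnogn → zumihnognob.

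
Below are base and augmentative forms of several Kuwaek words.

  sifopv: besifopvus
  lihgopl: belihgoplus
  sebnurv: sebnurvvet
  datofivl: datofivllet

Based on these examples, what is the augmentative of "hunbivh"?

sifopv and sebnurv both end in -v yet inflect differently (besifopvus, sebnurvvet), so the final letter is not what conditions the rule; the second-to-last letter is.
"hunbivh" has second-to-last letter 'v'. The one such stem in the data (datofivl → datofivllet) doubles the final consonant and adds -et (as does sebnurv), so the same rule applies.
The other pattern: stems whose second-to-last letter is 'p' add be- … -us around the stem.
So hunbivh → hunbivhhet.

hunbivhhet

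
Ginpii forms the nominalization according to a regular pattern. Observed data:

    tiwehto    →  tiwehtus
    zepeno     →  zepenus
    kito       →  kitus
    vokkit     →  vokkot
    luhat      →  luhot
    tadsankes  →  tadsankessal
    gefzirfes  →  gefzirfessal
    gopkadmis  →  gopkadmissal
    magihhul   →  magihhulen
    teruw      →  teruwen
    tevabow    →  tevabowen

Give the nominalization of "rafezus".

"rafezus" ends in -s. The stems ending in -s (tadsankes → tadsankessal, gefzirfes → gefzirfessal, gopkadmis → gopkadmissal) double the final consonant and add -al.
So rafezus → rafezussal.

rafezussal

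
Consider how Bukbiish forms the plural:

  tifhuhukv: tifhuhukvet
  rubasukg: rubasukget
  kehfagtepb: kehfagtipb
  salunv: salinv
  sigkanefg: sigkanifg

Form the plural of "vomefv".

tifhuhukv and salunv both end in -v yet inflect differently (tifhuhukvet, salinv), so the final letter is not what conditions the rule; the second-to-last letter is.
"vomefv" has second-to-last letter 'f'. The one such stem in the data (sigkanefg → sigkanifg) changes the last vowel to 'i' (as do kehfagtepb, salunv), so the same rule applies.
So vomefv → vomifv.

vomifv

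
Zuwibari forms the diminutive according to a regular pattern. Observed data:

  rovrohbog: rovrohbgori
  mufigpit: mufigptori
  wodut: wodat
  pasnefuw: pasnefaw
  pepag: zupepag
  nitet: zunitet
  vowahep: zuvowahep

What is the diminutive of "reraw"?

zureraw

mufigpit and wodut both end in -t yet inflect differently (mufigptori, wodat), so the final letter is not what conditions the rule; the last vowel is.
"reraw" has last vowel 'a'. The one such stem in the data (pepag → zupepag) adds the prefix zu-, so the same rule applies.
The other patterns: stems whose last vowel is 'i' or 'o' delete the last vowel and add -ori; stems whose last vowel is 'u' change the last vowel to 'a'.
So reraw → zureraw.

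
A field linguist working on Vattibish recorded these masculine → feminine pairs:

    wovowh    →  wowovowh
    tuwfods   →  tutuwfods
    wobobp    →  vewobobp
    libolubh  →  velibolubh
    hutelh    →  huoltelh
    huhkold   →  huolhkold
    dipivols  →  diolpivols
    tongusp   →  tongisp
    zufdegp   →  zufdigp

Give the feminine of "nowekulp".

wovowh and libolubh both end in -h yet inflect differently (wowovowh, velibolubh), so the final letter is not what conditions the rule; the second-to-last letter is.
"nowekulp" has second-to-last letter 'l'. The stems whose second-to-last letter is 'l' (hutelh → huoltelh, huhkold → huolhkold, dipivols → diolpivols) insert -ol- after the first vowel.
So nowekulp → noolwekulp.

noolwekulp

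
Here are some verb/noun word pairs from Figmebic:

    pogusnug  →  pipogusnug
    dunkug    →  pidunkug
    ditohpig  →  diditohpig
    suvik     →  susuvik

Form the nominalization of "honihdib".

hohonihdib

pogusnug and ditohpig both end in -g yet inflect differently (pipogusnug, diditohpig), so the final letter is not what conditions the rule; the last vowel is.
"honihdib" has last vowel 'i'. The stems whose last vowel is 'i' (ditohpig → diditohpig, suvik → susuvik) repeat the first consonant+vowel as a prefix.
So honihdib → hohonihdib.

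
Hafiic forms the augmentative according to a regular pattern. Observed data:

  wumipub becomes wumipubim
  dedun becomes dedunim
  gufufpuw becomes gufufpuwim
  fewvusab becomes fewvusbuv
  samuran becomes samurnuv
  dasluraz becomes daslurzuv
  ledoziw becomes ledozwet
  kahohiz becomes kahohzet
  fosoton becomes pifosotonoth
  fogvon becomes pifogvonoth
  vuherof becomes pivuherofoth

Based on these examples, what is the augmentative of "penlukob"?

pipenlukoboth

wumipub and fewvusab both end in -b yet inflect differently (wumipubim, fewvusbuv), so the final letter is not what conditions the rule; the last vowel is.
"penlukob" has last vowel 'o'. The stems whose last vowel is 'o' (fosoton → pifosotonoth, fogvon → pifogvonoth, vuherof → pivuherofoth) add pi- … -oth around the stem.
The other patterns: stems whose last vowel is 'u' add -im; stems whose last vowel is 'a' delete the last vowel and add -uv; stems whose last vowel is 'i' delete the last vowel and add -et.
So penlukob → pipenlukoboth.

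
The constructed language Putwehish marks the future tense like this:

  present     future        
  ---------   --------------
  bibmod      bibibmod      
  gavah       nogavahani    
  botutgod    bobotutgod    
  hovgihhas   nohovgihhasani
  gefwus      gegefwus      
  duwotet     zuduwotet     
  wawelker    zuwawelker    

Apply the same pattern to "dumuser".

zudumuser

hovgihhas and gefwus both end in -s yet inflect differently (nohovgihhasani, gegefwus), so the final letter is not what conditions the rule; the last vowel is.
"dumuser" has last vowel 'e'. The stems whose last vowel is 'e' (duwotet → zuduwotet, wawelker → zuwawelker) add the prefix zu-.
The other patterns: stems whose last vowel is 'a' add no- … -ani around the stem; stems whose last vowel is 'o' or 'u' repeat the first consonant+vowel as a prefix.
So dumuser → zudumuser.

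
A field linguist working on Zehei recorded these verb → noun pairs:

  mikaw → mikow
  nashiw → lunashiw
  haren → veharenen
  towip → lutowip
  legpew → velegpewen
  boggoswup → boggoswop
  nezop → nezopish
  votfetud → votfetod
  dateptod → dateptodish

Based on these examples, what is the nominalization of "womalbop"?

nezop and boggoswup both end in -p yet inflect differently (nezopish, boggoswop), so the final letter is not what conditions the rule; the last vowel is.
"womalbop" has last vowel 'o'. The stems whose last vowel is 'o' (nezop → nezopish, dateptod → dateptodish) add -ish.
The other patterns: stems whose last vowel is 'a' or 'u' change the last vowel to 'o'; stems whose last vowel is 'i' add the prefix lu-; stems whose last vowel is 'e' add ve- … -en around the stem.
So womalbop → womalbopish.

womalbopish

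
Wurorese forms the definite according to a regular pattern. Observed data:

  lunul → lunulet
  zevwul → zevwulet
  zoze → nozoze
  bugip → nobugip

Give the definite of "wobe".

nowobe

zevwul and zoze both begin with z- yet inflect differently (zevwulet, nozoze), so the first letter is not what conditions the rule; the final letter is.
"wobe" ends in -e. The one such stem in the data (zoze → nozoze) adds the prefix no-, so the same rule applies.
The other pattern: stems ending in -l add -et.
So wobe → nowobe.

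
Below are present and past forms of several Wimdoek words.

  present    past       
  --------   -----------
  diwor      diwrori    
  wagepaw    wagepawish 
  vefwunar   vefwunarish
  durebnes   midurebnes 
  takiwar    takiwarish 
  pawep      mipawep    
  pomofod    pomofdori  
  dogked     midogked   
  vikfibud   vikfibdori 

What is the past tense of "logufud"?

logufdori

takiwar and diwor both end in -r yet inflect differently (takiwarish, diwrori), so the final letter is not what conditions the rule; the last vowel is.
"logufud" has last vowel 'u'. The one such stem in the data (vikfibud → vikfibdori) deletes the last vowel and adds -ori (as do diwor, pomofod), so the same rule applies.
The other patterns: stems whose last vowel is 'a' add -ish; stems whose last vowel is 'e' add the prefix mi-.
So logufud → logufdori.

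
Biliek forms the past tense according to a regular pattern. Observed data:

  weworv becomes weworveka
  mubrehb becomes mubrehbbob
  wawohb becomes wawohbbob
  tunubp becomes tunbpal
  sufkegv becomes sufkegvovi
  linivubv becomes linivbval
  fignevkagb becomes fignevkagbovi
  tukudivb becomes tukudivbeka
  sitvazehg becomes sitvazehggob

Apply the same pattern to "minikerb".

minikerbeka

linivubv and sufkegv both end in -v yet inflect differently (linivbval, sufkegvovi), so the final letter is not what conditions the rule; the second-to-last letter is.
"minikerb" has second-to-last letter 'r'. The one such stem in the data (weworv → weworveka) adds -eka, so the same rule applies.
So minikerb → minikerbeka.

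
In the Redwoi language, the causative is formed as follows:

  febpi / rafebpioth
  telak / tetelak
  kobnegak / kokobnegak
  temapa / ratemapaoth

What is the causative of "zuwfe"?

razuwfeoth

temapa and kobnegak both have last vowel 'a' yet inflect differently (ratemapaoth, kokobnegak), so the last vowel is not what conditions the rule; whether the stem ends in a vowel or a consonant is.
"zuwfe" ends in a vowel. The stems ending in a vowel (febpi → rafebpioth, temapa → ratemapaoth) add ra- … -oth around the stem.
So zuwfe → razuwfeoth.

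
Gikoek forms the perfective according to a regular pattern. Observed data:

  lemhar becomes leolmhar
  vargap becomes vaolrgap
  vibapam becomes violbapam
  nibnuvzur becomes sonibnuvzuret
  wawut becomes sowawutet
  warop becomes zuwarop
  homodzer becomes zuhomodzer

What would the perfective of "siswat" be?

siolswat

lemhar and nibnuvzur both end in -r yet inflect differently (leolmhar, sonibnuvzuret), so the final letter is not what conditions the rule; the last vowel is.
"siswat" has last vowel 'a'. The stems whose last vowel is 'a' (lemhar → leolmhar, vargap → vaolrgap, vibapam → violbapam) insert -ol- after the first vowel.
So siswat → siolswat.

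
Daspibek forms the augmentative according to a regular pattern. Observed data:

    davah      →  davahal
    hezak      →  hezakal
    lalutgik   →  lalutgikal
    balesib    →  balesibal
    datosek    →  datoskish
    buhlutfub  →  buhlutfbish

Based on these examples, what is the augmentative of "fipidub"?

"fipidub" has last vowel 'u'. The one such stem in the data (buhlutfub → buhlutfbish) deletes the last vowel and adds -ish (as does datosek), so the same rule applies.
So fipidub → fipidbish.

fipidbish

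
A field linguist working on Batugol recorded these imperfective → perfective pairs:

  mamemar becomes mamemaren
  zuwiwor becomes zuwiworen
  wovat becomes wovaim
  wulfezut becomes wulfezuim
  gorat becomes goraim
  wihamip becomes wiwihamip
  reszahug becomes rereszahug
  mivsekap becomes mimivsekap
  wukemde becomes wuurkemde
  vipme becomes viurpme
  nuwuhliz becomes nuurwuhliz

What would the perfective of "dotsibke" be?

dourtsibke

mamemar and wovat both have last vowel 'a' yet inflect differently (mamemaren, wovaim), so the last vowel is not what conditions the rule; the final letter is.
"dotsibke" ends in -e. The stems ending in -e (wukemde → wuurkemde, vipme → viurpme) insert -ur- after the first vowel.
The other patterns: stems ending in -r add -en; stems ending in -t drop the final letter and add -im; stems ending in -g or -p repeat the first consonant+vowel as a prefix.
So dotsibke → dourtsibke.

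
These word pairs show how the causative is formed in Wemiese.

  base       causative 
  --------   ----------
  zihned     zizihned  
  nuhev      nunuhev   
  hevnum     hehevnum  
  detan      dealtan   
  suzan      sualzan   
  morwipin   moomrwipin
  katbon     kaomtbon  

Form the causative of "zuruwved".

detan and morwipin both end in -n yet inflect differently (dealtan, moomrwipin), so the final letter is not what conditions the rule; the last vowel is.
"zuruwved" has last vowel 'e'. The stems whose last vowel is 'e' (zihned → zizihned, nuhev → nunuhev) repeat the first consonant+vowel as a prefix.
The other patterns: stems whose last vowel is 'a' insert -al- after the first vowel; stems whose last vowel is 'i' or 'o' insert -om- after the first vowel.
So zuruwved → zuzuruwved.

zuzuruwved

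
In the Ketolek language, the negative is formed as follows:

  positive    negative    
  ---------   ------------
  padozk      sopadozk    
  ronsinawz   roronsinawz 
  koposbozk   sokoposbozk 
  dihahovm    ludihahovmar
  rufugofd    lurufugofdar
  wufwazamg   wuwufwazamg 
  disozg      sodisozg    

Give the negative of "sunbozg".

sosunbozg

disozg and wufwazamg both end in -g yet inflect differently (sodisozg, wuwufwazamg), so the final letter is not what conditions the rule; the second-to-last letter is.
"sunbozg" has second-to-last letter 'z'. The stems whose second-to-last letter is 'z' (padozk → sopadozk, disozg → sodisozg, koposbozk → sokoposbozk) add the prefix so-.
The other patterns: stems whose second-to-last letter is 'f' or 'v' add lu- … -ar around the stem; stems whose second-to-last letter is 'm' or 'w' repeat the first consonant+vowel as a prefix.
So sunbozg → sosunbozg.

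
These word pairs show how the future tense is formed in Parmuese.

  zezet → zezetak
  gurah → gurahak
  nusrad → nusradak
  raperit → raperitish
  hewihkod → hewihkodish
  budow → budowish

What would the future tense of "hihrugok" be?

hihrugokish

zezet and raperit both end in -t yet inflect differently (zezetak, raperitish), so the final letter is not what conditions the rule; the last vowel is.
"hihrugok" has last vowel 'o'. The stems whose last vowel is 'o' (hewihkod → hewihkodish, budow → budowish) add -ish.
So hihrugok → hihrugokish.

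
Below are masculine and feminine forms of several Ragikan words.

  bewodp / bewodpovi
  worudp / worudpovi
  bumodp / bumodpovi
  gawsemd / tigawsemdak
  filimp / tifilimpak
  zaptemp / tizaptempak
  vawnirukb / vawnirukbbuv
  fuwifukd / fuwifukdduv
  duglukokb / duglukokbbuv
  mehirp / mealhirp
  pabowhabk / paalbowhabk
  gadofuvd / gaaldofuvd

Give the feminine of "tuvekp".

bewodp and filimp both end in -p yet inflect differently (bewodpovi, tifilimpak), so the final letter is not what conditions the rule; the second-to-last letter is.
"tuvekp" has second-to-last letter 'k'. The stems whose second-to-last letter is 'k' (vawnirukb → vawnirukbbuv, fuwifukd → fuwifukdduv, duglukokb → duglukokbbuv) double the final consonant and add -uv.
The other patterns: stems whose second-to-last letter is 'd' add -ovi; stems whose second-to-last letter is 'm' add ti- … -ak around the stem; stems whose second-to-last letter is 'b', 'r' or 'v' insert -al- after the first vowel.
So tuvekp → tuvekppuv.

tuvekppuv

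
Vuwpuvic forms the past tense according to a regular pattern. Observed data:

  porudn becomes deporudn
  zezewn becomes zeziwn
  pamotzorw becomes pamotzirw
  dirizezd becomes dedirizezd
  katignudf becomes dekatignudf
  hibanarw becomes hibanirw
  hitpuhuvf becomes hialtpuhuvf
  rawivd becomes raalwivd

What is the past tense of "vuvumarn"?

rawivd and dirizezd both end in -d yet inflect differently (raalwivd, dedirizezd), so the final letter is not what conditions the rule; the second-to-last letter is.
"vuvumarn" has second-to-last letter 'r'. The stems whose second-to-last letter is 'r' (pamotzorw → pamotzirw, hibanarw → hibanirw) change the last vowel to 'i'.
The other patterns: stems whose second-to-last letter is 'v' insert -al- after the first vowel; stems whose second-to-last letter is 'd' or 'z' add the prefix de-.
So vuvumarn → vuvumirn.

vuvumirn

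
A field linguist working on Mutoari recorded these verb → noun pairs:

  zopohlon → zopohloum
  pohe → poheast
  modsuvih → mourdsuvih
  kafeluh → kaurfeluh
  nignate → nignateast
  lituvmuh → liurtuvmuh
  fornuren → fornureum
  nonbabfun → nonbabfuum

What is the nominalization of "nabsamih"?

naurbsamih

"nabsamih" ends in -h. The stems ending in -h (kafeluh → kaurfeluh, lituvmuh → liurtuvmuh, modsuvih → mourdsuvih) insert -ur- after the first vowel.
So nabsamih → naurbsamih.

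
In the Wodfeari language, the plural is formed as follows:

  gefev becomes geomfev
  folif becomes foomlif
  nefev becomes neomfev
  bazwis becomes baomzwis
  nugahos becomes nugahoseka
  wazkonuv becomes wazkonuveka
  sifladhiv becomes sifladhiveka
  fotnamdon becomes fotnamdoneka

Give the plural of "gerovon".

gerovoneka

"gerovon" has 3 vowels. The stems with 3 vowels (nugahos → nugahoseka, wazkonuv → wazkonuveka, sifladhiv → sifladhiveka) add -eka.
So gerovon → gerovoneka.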